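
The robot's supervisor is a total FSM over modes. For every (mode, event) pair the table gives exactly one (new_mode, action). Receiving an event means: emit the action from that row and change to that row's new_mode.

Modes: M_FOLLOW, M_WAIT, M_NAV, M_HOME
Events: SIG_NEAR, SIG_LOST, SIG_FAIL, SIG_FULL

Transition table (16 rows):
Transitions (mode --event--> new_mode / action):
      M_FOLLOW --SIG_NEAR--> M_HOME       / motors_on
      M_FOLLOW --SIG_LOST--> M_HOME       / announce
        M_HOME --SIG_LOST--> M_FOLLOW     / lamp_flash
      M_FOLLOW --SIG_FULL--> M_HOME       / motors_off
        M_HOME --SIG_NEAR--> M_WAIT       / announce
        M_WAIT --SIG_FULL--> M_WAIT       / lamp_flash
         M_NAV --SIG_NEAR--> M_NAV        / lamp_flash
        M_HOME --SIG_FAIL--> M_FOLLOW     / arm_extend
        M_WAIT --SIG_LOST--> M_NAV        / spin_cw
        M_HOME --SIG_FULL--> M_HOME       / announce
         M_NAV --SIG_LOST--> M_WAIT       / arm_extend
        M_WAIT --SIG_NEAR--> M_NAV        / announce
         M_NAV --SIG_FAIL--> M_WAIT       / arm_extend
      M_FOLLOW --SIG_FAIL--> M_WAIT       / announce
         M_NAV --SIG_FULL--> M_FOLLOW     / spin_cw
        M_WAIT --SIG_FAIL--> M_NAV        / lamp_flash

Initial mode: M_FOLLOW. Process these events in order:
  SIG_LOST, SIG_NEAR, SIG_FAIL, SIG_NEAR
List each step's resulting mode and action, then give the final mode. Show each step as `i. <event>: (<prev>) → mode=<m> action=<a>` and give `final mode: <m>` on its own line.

final mode: M_NAV

1. SIG_LOST: (M_FOLLOW) → mode=M_HOME action=announce
2. SIG_NEAR: (M_HOME) → mode=M_WAIT action=announce
3. SIG_FAIL: (M_WAIT) → mode=M_NAV action=lamp_flash
4. SIG_NEAR: (M_NAV) → mode=M_NAV action=lamp_flash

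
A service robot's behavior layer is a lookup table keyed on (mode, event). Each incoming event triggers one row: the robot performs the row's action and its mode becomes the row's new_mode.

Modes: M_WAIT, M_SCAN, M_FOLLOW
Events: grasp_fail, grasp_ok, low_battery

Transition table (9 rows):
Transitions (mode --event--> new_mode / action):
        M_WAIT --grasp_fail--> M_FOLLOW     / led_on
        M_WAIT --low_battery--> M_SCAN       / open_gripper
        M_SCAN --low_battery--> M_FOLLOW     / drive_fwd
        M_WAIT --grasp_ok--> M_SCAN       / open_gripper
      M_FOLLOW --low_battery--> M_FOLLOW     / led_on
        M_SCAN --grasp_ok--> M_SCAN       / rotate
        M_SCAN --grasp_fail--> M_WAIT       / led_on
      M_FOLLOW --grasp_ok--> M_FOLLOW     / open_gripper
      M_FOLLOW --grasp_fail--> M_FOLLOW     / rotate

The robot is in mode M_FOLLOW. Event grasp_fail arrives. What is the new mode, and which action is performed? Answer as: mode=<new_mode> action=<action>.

current mode = M_FOLLOW; filter table to that mode:
  (M_FOLLOW, low_battery) → (M_FOLLOW, led_on)
  (M_FOLLOW, grasp_ok) → (M_FOLLOW, open_gripper)
  (M_FOLLOW, grasp_fail) → (M_FOLLOW, rotate)  ← event matches
event = grasp_fail selects (M_FOLLOW, rotate)

mode=M_FOLLOW action=rotate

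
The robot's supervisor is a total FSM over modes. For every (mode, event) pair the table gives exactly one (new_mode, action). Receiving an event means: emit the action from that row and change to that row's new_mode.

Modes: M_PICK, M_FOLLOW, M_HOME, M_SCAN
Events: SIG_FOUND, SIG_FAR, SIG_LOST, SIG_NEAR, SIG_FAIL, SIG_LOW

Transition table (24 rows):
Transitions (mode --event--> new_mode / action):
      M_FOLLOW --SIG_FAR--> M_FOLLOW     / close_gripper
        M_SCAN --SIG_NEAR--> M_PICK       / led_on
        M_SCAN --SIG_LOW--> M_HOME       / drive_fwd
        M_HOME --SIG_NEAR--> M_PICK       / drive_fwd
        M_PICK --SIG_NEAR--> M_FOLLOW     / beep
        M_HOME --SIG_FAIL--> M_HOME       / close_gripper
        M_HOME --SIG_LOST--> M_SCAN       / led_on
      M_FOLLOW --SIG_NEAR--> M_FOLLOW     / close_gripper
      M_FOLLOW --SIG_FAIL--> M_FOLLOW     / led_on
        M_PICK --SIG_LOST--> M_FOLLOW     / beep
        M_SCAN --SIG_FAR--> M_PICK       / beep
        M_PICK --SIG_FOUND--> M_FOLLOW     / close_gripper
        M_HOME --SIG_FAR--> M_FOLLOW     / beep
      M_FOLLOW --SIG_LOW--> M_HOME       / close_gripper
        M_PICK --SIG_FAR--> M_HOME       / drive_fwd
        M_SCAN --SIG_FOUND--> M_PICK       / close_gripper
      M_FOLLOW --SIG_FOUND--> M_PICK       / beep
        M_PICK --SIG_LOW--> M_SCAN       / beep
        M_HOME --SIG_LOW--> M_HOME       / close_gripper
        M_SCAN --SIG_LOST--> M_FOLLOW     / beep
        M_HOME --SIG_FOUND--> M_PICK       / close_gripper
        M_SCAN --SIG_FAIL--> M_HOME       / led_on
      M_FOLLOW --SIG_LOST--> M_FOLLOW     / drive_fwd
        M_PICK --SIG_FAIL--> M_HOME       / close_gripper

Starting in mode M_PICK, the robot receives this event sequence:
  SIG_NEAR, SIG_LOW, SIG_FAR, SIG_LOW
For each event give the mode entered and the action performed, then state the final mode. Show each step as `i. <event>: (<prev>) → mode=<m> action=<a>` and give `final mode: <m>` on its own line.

final mode: M_HOME

1. SIG_NEAR: (M_PICK) → mode=M_FOLLOW action=beep
2. SIG_LOW: (M_FOLLOW) → mode=M_HOME action=close_gripper
3. SIG_FAR: (M_HOME) → mode=M_FOLLOW action=beep
4. SIG_LOW: (M_FOLLOW) → mode=M_HOME action=close_gripper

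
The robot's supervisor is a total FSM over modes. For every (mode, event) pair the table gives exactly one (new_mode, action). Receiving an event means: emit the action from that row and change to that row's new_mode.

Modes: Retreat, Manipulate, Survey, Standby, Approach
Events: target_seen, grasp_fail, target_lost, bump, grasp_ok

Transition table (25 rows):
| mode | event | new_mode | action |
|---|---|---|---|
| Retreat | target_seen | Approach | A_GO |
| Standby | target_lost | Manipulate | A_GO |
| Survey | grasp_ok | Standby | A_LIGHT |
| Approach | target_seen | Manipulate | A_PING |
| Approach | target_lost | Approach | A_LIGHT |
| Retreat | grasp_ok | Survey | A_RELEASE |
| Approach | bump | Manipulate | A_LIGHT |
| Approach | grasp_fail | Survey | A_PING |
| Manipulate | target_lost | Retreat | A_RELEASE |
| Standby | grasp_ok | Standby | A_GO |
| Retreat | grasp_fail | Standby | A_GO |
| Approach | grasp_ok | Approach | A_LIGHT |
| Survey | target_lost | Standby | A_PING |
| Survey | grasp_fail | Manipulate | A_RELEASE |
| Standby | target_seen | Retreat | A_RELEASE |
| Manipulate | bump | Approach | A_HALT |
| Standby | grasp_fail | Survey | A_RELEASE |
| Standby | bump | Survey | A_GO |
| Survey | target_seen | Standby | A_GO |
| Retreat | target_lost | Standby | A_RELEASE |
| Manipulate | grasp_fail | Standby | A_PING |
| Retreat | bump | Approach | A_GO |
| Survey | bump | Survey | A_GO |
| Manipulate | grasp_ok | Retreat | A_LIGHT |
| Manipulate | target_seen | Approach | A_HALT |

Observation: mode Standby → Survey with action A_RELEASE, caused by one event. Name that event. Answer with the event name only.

try target_seen: (Standby, target_seen) → (Retreat, A_RELEASE)
try grasp_fail: (Standby, grasp_fail) → (Survey, A_RELEASE)  ← matches
try target_lost: (Standby, target_lost) → (Manipulate, A_GO)
try bump: (Standby, bump) → (Survey, A_GO)
try grasp_ok: (Standby, grasp_ok) → (Standby, A_GO)

grasp_fail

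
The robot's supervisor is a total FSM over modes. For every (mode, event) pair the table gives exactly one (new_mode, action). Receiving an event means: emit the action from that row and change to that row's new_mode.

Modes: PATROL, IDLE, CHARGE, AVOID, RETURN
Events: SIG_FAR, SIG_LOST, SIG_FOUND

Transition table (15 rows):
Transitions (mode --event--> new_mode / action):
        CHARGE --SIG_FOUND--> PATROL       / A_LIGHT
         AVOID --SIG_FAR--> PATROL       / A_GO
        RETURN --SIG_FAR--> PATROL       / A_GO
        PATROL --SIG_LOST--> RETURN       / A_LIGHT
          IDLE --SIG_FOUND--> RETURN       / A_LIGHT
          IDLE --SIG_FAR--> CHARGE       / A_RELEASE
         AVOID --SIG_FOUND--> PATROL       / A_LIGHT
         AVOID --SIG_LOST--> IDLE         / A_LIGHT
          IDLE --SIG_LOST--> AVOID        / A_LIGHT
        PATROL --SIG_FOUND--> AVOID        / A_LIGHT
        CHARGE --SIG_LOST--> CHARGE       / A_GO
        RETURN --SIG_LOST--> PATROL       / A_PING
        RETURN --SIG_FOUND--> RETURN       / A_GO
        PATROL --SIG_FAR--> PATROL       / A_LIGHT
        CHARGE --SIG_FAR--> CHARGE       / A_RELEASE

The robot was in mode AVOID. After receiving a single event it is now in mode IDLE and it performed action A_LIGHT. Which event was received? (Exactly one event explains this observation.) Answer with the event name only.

try SIG_FAR: (AVOID, SIG_FAR) → (PATROL, A_GO)
try SIG_LOST: (AVOID, SIG_LOST) → (IDLE, A_LIGHT)  ← matches
try SIG_FOUND: (AVOID, SIG_FOUND) → (PATROL, A_LIGHT)

SIG_LOST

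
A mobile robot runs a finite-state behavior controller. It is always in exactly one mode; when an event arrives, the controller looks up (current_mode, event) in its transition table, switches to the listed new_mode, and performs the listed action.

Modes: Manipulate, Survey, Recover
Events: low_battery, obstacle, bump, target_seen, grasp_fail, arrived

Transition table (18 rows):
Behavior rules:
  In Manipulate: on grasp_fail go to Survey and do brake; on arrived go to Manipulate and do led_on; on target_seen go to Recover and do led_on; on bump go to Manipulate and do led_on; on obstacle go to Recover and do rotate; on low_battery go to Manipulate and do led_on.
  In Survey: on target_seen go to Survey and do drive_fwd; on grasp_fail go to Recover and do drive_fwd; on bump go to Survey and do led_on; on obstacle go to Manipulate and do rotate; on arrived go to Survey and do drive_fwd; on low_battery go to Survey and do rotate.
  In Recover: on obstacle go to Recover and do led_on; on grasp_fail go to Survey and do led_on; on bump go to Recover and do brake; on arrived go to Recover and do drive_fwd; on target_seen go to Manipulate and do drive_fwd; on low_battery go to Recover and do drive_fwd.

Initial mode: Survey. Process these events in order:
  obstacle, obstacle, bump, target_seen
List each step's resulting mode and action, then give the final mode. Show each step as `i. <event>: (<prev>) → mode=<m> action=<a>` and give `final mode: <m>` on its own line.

1. obstacle: (Survey) → mode=Manipulate action=rotate
2. obstacle: (Manipulate) → mode=Recover action=rotate
3. bump: (Recover) → mode=Recover action=brake
4. target_seen: (Recover) → mode=Manipulate action=drive_fwd

final mode: Manipulate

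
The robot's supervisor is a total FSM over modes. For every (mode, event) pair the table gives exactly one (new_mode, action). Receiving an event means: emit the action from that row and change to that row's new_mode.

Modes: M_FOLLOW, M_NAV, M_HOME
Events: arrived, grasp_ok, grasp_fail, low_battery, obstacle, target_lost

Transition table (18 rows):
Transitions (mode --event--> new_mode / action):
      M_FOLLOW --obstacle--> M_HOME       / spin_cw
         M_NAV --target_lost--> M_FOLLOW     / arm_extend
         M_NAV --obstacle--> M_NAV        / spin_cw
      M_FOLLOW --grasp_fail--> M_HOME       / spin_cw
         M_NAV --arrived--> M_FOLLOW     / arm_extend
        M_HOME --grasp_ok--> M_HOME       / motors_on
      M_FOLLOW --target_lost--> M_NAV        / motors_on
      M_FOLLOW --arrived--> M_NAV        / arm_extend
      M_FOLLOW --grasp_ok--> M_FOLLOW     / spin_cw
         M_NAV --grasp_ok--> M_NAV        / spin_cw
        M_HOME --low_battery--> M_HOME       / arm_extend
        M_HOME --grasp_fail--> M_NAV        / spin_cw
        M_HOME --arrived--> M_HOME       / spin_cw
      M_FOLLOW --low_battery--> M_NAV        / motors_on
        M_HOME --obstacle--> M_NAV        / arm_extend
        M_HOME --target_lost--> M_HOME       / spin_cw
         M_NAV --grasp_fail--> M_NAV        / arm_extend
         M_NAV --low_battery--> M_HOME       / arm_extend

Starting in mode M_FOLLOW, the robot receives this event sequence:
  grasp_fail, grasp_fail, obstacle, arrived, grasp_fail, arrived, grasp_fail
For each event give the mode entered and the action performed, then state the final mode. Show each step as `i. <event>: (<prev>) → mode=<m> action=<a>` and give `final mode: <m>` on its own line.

final mode: M_NAV

1. grasp_fail: (M_FOLLOW) → mode=M_HOME action=spin_cw
2. grasp_fail: (M_HOME) → mode=M_NAV action=spin_cw
3. obstacle: (M_NAV) → mode=M_NAV action=spin_cw
4. arrived: (M_NAV) → mode=M_FOLLOW action=arm_extend
5. grasp_fail: (M_FOLLOW) → mode=M_HOME action=spin_cw
6. arrived: (M_HOME) → mode=M_HOME action=spin_cw
7. grasp_fail: (M_HOME) → mode=M_NAV action=spin_cw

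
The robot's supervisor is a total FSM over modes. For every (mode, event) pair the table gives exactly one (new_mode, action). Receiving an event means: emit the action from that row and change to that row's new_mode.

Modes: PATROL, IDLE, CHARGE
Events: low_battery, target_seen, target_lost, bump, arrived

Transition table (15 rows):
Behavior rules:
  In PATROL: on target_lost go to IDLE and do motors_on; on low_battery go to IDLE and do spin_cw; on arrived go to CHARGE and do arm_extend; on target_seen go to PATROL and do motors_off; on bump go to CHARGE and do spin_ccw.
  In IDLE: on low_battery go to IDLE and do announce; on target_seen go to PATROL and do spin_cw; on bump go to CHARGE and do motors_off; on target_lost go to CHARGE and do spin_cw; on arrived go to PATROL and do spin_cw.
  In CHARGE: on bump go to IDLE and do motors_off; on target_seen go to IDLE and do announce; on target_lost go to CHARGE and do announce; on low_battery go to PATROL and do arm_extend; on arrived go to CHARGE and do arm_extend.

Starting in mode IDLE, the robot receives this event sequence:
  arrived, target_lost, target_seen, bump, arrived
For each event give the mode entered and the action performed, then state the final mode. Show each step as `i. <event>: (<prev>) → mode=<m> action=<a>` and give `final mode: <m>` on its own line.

final mode: CHARGE

1. arrived: (IDLE) → mode=PATROL action=spin_cw
2. target_lost: (PATROL) → mode=IDLE action=motors_on
3. target_seen: (IDLE) → mode=PATROL action=spin_cw
4. bump: (PATROL) → mode=CHARGE action=spin_ccw
5. arrived: (CHARGE) → mode=CHARGE action=arm_extend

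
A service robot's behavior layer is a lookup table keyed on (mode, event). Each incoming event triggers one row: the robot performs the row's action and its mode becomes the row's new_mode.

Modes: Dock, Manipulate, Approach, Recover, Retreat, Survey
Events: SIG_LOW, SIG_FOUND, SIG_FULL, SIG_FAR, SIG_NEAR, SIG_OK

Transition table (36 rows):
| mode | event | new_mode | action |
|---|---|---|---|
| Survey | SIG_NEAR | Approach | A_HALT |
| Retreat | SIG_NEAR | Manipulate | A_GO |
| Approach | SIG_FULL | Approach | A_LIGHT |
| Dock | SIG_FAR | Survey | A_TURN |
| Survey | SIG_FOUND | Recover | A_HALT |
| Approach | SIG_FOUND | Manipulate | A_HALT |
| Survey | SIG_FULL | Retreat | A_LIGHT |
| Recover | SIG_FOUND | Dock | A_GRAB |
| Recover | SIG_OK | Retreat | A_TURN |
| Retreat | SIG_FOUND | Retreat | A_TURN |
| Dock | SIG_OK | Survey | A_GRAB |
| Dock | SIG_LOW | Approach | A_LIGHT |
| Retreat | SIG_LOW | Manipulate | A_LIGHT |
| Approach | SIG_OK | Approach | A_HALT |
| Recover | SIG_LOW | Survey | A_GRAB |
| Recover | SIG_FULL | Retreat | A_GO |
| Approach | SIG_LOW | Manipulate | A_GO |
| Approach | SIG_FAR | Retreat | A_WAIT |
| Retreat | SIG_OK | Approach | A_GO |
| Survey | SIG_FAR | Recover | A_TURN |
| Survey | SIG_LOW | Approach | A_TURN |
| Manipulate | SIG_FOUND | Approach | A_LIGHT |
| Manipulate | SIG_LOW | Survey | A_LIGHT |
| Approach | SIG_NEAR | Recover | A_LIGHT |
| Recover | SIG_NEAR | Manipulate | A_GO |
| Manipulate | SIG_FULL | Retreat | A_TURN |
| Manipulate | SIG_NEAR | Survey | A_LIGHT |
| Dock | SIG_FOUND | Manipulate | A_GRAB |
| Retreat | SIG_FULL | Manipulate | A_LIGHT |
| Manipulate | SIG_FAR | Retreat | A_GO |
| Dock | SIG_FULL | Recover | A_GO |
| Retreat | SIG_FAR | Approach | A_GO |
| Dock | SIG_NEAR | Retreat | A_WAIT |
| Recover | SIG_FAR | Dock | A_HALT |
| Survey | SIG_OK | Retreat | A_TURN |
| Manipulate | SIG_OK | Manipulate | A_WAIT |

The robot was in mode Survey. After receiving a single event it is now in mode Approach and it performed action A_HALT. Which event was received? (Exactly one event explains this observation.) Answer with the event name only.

SIG_NEAR

try SIG_LOW: (Survey, SIG_LOW) → (Approach, A_TURN)
try SIG_FOUND: (Survey, SIG_FOUND) → (Recover, A_HALT)
try SIG_FULL: (Survey, SIG_FULL) → (Retreat, A_LIGHT)
try SIG_FAR: (Survey, SIG_FAR) → (Recover, A_TURN)
try SIG_NEAR: (Survey, SIG_NEAR) → (Approach, A_HALT)  ← matches
try SIG_OK: (Survey, SIG_OK) → (Retreat, A_TURN)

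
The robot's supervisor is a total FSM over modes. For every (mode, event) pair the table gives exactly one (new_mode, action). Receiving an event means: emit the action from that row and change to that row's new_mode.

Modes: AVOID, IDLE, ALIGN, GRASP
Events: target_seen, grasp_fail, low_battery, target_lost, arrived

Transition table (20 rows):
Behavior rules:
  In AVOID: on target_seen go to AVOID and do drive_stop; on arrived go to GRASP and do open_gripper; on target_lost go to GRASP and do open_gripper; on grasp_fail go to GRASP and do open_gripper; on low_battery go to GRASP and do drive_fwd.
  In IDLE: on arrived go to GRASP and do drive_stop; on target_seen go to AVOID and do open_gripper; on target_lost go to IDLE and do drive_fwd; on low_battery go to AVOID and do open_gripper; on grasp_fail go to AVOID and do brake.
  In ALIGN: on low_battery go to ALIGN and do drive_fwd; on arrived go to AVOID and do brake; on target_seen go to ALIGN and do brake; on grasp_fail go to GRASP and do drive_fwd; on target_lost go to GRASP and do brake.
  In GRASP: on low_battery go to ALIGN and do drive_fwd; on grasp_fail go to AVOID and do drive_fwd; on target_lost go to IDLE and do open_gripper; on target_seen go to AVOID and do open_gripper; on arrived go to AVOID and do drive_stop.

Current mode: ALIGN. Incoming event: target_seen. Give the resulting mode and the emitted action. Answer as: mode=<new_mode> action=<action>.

mode=ALIGN action=brake

current mode = ALIGN; filter table to that mode:
  (ALIGN, low_battery) → (ALIGN, drive_fwd)
  (ALIGN, arrived) → (AVOID, brake)
  (ALIGN, target_seen) → (ALIGN, brake)  ← event matches
  (ALIGN, grasp_fail) → (GRASP, drive_fwd)
  (ALIGN, target_lost) → (GRASP, brake)
event = target_seen selects (ALIGN, brake)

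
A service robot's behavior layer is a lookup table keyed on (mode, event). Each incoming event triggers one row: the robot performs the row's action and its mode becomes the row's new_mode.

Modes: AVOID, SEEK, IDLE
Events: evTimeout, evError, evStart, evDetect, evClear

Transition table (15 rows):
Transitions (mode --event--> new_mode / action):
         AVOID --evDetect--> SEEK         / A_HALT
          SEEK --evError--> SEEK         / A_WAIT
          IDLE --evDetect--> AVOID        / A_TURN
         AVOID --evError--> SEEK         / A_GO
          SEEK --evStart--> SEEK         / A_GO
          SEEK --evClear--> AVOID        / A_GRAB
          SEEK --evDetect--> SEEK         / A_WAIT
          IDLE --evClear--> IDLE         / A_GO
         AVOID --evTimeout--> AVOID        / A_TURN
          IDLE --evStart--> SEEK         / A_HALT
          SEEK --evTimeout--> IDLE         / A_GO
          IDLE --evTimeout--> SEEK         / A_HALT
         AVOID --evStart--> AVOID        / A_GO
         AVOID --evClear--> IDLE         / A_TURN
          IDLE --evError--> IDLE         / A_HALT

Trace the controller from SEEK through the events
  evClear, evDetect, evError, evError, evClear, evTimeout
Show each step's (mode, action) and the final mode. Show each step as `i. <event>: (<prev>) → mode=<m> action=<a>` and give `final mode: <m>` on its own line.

final mode: AVOID

1. evClear: (SEEK) → mode=AVOID action=A_GRAB
2. evDetect: (AVOID) → mode=SEEK action=A_HALT
3. evError: (SEEK) → mode=SEEK action=A_WAIT
4. evError: (SEEK) → mode=SEEK action=A_WAIT
5. evClear: (SEEK) → mode=AVOID action=A_GRAB
6. evTimeout: (AVOID) → mode=AVOID action=A_TURN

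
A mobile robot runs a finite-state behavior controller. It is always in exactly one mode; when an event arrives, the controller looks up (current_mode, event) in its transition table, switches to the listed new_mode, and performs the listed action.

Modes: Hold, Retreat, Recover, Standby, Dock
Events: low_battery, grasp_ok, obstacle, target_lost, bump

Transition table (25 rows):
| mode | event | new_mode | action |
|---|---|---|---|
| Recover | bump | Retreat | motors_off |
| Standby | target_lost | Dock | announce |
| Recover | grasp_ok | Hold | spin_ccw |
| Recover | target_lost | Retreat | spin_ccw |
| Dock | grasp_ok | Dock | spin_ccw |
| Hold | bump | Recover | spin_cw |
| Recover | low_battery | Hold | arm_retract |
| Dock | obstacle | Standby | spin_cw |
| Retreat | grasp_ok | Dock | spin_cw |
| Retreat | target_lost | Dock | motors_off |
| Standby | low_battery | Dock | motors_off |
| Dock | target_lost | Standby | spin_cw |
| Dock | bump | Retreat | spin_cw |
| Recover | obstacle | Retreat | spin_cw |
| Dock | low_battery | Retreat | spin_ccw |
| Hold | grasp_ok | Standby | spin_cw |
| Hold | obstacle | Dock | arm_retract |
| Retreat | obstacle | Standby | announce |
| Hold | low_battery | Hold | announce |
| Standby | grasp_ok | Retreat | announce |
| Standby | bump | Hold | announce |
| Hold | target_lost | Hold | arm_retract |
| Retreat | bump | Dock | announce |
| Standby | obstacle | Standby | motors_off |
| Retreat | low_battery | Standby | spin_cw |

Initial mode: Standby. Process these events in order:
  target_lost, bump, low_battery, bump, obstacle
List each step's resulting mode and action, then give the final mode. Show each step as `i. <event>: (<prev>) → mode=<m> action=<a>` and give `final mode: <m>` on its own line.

1. target_lost: (Standby) → mode=Dock action=announce
2. bump: (Dock) → mode=Retreat action=spin_cw
3. low_battery: (Retreat) → mode=Standby action=spin_cw
4. bump: (Standby) → mode=Hold action=announce
5. obstacle: (Hold) → mode=Dock action=arm_retract

final mode: Dock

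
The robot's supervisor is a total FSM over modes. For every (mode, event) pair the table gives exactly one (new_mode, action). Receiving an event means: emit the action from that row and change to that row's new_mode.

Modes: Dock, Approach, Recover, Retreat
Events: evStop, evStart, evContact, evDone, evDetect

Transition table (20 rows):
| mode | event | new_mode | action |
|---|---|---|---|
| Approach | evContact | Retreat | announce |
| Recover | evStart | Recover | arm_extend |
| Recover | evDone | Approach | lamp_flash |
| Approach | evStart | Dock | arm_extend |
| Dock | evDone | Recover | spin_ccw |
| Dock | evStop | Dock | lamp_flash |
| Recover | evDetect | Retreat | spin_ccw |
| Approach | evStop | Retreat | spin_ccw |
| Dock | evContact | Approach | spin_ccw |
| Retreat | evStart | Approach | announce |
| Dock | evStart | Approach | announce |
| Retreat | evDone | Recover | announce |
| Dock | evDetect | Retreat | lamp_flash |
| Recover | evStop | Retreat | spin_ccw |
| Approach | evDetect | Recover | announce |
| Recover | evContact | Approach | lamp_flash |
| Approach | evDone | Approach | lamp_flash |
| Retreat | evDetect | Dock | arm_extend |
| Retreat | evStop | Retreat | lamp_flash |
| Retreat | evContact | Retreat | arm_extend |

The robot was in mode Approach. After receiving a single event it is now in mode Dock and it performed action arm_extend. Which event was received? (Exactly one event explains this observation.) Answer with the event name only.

evStart

try evStop: (Approach, evStop) → (Retreat, spin_ccw)
try evStart: (Approach, evStart) → (Dock, arm_extend)  ← matches
try evContact: (Approach, evContact) → (Retreat, announce)
try evDone: (Approach, evDone) → (Approach, lamp_flash)
try evDetect: (Approach, evDetect) → (Recover, announce)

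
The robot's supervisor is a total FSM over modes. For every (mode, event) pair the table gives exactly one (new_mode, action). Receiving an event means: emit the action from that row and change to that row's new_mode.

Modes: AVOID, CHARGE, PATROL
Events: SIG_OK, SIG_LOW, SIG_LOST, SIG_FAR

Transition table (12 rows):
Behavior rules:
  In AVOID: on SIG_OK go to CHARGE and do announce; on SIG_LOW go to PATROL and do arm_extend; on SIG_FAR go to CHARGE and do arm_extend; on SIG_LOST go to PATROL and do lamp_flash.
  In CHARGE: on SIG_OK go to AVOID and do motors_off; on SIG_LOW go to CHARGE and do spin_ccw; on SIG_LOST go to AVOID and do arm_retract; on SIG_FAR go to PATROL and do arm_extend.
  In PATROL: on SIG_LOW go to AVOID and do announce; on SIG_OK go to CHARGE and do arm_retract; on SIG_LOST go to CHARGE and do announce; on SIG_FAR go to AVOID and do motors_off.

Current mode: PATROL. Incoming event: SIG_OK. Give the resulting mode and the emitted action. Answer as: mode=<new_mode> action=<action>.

mode=CHARGE action=arm_retract

current mode = PATROL; filter table to that mode:
  (PATROL, SIG_LOW) → (AVOID, announce)
  (PATROL, SIG_OK) → (CHARGE, arm_retract)  ← event matches
  (PATROL, SIG_LOST) → (CHARGE, announce)
  (PATROL, SIG_FAR) → (AVOID, motors_off)
event = SIG_OK selects (CHARGE, arm_retract)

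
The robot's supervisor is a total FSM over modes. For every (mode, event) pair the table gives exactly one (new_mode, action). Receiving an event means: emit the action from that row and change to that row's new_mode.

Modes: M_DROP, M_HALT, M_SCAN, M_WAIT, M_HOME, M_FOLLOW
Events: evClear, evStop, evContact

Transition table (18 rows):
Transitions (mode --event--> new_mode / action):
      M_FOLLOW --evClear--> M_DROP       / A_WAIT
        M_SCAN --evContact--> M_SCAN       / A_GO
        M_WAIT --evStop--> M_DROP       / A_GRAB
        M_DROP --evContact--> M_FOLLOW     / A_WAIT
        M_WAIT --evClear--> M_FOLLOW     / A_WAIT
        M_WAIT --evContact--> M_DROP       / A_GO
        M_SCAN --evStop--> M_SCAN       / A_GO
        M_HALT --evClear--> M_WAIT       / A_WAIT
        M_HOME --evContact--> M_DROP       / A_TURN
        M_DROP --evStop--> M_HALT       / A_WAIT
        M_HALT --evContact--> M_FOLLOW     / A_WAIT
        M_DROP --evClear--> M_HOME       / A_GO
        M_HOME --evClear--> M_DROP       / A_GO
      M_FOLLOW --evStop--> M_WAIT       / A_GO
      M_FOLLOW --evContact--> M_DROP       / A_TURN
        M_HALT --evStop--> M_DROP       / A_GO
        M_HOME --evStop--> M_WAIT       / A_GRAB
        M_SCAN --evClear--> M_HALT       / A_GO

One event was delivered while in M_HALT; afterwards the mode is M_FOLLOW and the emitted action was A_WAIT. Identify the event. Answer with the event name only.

try evClear: (M_HALT, evClear) → (M_WAIT, A_WAIT)
try evStop: (M_HALT, evStop) → (M_DROP, A_GO)
try evContact: (M_HALT, evContact) → (M_FOLLOW, A_WAIT)  ← matches

evContact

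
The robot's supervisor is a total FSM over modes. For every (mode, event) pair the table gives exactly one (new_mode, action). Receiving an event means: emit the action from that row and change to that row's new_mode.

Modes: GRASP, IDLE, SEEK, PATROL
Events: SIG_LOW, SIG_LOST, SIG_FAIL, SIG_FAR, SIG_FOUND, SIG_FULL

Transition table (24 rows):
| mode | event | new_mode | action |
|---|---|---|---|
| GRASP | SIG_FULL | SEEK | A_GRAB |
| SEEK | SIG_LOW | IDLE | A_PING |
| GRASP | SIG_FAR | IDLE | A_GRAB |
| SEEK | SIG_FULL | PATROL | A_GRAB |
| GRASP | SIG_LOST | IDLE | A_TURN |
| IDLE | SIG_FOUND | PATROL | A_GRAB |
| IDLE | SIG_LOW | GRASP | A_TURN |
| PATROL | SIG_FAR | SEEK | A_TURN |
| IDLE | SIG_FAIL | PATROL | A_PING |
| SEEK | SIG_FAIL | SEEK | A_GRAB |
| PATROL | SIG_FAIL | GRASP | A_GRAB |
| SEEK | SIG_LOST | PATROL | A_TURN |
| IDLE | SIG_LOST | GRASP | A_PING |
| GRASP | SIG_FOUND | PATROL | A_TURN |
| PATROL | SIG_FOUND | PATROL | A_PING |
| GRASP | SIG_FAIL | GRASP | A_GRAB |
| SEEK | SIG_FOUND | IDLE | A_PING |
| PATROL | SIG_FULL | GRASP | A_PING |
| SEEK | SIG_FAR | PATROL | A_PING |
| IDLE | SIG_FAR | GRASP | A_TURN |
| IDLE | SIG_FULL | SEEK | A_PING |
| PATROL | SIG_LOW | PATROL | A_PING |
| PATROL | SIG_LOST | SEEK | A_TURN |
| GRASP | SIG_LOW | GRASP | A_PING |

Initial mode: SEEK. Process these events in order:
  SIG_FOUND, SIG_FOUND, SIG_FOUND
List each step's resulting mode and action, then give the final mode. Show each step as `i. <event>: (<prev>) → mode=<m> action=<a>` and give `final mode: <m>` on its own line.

final mode: PATROL

1. SIG_FOUND: (SEEK) → mode=IDLE action=A_PING
2. SIG_FOUND: (IDLE) → mode=PATROL action=A_GRAB
3. SIG_FOUND: (PATROL) → mode=PATROL action=A_PING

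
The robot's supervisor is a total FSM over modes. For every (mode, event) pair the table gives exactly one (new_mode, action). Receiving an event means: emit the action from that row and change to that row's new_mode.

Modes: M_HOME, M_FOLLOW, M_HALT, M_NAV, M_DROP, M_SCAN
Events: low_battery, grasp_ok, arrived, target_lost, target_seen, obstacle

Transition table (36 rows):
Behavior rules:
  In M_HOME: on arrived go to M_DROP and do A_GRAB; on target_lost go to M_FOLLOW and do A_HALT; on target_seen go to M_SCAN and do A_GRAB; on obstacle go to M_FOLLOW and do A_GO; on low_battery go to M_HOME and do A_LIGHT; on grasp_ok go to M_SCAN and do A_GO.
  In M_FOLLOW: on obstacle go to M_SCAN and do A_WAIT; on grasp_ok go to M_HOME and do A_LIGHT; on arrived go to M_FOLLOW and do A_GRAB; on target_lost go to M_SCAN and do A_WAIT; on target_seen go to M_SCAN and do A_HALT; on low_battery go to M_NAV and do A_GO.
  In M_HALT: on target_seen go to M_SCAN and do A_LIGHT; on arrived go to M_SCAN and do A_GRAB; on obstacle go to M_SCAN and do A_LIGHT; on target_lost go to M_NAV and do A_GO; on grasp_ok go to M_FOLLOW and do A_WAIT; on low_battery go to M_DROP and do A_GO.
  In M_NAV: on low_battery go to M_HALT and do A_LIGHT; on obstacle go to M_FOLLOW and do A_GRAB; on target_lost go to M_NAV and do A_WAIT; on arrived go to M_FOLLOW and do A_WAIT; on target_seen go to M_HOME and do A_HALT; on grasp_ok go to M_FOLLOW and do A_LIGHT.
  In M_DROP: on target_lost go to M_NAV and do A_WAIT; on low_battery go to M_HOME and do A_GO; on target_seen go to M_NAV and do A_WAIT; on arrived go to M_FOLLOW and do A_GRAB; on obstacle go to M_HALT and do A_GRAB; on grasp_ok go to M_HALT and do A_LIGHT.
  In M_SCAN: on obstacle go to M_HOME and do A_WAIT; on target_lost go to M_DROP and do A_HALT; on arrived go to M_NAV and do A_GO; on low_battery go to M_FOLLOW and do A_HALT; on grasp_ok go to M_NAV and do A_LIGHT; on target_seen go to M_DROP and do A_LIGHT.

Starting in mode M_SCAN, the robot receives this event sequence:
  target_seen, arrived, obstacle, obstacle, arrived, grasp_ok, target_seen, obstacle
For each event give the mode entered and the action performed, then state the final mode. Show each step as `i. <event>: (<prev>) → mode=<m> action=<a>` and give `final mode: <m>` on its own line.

1. target_seen: (M_SCAN) → mode=M_DROP action=A_LIGHT
2. arrived: (M_DROP) → mode=M_FOLLOW action=A_GRAB
3. obstacle: (M_FOLLOW) → mode=M_SCAN action=A_WAIT
4. obstacle: (M_SCAN) → mode=M_HOME action=A_WAIT
5. arrived: (M_HOME) → mode=M_DROP action=A_GRAB
6. grasp_ok: (M_DROP) → mode=M_HALT action=A_LIGHT
7. target_seen: (M_HALT) → mode=M_SCAN action=A_LIGHT
8. obstacle: (M_SCAN) → mode=M_HOME action=A_WAIT

final mode: M_HOME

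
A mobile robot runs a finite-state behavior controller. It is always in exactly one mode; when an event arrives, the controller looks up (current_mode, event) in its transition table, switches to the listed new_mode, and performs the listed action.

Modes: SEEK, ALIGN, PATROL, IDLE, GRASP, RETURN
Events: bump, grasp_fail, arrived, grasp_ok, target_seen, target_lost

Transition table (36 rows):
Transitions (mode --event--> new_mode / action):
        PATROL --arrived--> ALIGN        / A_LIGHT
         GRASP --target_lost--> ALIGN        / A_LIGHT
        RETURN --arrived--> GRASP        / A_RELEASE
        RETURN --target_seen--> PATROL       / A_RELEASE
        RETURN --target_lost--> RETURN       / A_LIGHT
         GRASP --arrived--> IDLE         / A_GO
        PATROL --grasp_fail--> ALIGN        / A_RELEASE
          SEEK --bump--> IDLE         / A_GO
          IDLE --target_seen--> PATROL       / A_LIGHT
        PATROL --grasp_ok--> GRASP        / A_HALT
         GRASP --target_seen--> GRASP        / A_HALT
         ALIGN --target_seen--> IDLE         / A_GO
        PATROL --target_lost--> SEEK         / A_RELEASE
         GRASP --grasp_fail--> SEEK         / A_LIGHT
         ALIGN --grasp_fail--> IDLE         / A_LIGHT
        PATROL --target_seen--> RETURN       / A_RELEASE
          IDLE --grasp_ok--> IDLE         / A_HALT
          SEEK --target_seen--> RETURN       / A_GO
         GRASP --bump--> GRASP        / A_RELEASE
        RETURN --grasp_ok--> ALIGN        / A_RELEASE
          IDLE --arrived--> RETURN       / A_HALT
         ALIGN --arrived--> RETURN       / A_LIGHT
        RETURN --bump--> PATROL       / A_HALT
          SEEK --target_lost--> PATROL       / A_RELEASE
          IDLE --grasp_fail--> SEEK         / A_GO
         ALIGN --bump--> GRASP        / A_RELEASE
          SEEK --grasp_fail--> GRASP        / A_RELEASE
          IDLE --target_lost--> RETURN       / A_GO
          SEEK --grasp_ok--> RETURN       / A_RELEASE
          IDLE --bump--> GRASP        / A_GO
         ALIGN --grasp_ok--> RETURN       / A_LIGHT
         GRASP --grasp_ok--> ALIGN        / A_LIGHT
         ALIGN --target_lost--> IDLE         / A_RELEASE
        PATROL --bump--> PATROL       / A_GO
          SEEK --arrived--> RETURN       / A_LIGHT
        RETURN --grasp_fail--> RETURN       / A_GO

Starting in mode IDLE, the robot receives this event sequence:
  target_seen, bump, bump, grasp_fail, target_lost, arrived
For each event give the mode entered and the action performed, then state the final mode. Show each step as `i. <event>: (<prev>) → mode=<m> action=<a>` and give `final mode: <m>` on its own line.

1. target_seen: (IDLE) → mode=PATROL action=A_LIGHT
2. bump: (PATROL) → mode=PATROL action=A_GO
3. bump: (PATROL) → mode=PATROL action=A_GO
4. grasp_fail: (PATROL) → mode=ALIGN action=A_RELEASE
5. target_lost: (ALIGN) → mode=IDLE action=A_RELEASE
6. arrived: (IDLE) → mode=RETURN action=A_HALT

final mode: RETURN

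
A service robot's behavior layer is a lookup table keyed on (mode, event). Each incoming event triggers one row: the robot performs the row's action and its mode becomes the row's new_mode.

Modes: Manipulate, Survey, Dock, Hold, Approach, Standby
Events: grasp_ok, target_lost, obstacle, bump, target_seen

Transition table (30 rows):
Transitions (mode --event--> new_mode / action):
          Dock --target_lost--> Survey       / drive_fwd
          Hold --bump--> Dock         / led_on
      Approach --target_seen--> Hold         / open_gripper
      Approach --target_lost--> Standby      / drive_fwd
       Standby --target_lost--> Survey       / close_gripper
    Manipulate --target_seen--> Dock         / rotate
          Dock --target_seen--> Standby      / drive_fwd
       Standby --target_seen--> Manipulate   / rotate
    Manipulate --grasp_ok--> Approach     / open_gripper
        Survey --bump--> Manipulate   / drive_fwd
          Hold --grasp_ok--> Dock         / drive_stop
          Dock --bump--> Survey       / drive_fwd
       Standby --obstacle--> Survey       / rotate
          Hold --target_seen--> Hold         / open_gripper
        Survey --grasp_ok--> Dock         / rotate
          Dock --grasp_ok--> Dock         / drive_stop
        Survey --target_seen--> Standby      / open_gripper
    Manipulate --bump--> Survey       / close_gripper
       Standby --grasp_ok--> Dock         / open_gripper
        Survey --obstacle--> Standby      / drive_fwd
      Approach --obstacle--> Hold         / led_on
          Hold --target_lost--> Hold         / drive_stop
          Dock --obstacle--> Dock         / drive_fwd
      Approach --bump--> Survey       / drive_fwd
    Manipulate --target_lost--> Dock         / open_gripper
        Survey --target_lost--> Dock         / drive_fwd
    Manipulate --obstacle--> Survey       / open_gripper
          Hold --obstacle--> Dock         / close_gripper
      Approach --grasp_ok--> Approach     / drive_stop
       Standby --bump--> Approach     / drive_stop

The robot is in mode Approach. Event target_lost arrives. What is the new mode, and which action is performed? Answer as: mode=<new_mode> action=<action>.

current mode = Approach; filter table to that mode:
  (Approach, target_seen) → (Hold, open_gripper)
  (Approach, target_lost) → (Standby, drive_fwd)  ← event matches
  (Approach, obstacle) → (Hold, led_on)
  (Approach, bump) → (Survey, drive_fwd)
  (Approach, grasp_ok) → (Approach, drive_stop)
event = target_lost selects (Standby, drive_fwd)

mode=Standby action=drive_fwd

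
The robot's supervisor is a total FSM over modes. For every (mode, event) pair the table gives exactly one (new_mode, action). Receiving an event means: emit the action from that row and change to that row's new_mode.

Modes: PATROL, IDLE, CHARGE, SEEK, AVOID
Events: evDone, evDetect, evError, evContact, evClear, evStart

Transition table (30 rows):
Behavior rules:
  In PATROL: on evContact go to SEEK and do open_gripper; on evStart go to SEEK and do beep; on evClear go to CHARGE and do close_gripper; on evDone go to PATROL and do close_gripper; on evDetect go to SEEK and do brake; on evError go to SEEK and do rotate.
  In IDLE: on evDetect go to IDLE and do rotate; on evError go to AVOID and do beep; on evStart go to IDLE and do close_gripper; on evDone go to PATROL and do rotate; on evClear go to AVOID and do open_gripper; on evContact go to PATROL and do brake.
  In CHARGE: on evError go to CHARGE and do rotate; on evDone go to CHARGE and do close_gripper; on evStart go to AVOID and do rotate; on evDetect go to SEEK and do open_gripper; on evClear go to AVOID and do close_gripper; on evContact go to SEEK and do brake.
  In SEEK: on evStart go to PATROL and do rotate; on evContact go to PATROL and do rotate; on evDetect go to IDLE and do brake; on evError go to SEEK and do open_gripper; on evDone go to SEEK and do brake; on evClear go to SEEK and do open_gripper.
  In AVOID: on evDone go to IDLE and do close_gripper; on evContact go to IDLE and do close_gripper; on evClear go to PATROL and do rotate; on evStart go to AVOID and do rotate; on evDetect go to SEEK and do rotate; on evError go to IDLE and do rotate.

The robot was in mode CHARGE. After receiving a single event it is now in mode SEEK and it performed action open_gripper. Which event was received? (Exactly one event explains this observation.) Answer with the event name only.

evDetect

try evDone: (CHARGE, evDone) → (CHARGE, close_gripper)
try evDetect: (CHARGE, evDetect) → (SEEK, open_gripper)  ← matches
try evError: (CHARGE, evError) → (CHARGE, rotate)
try evContact: (CHARGE, evContact) → (SEEK, brake)
try evClear: (CHARGE, evClear) → (AVOID, close_gripper)
try evStart: (CHARGE, evStart) → (AVOID, rotate)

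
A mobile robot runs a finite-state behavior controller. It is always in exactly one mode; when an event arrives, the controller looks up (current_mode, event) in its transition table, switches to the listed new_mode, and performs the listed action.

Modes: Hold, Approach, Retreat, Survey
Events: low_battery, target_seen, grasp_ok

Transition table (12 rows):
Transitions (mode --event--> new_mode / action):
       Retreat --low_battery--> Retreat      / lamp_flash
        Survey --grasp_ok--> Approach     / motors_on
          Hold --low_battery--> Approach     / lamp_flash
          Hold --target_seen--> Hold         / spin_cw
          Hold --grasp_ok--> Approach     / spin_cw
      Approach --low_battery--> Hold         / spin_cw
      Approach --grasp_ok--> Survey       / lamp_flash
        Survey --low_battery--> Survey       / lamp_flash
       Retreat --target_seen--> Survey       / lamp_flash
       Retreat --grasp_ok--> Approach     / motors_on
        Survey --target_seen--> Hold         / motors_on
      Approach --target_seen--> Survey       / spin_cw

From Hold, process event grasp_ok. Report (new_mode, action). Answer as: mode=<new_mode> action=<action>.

current mode = Hold; filter table to that mode:
  (Hold, low_battery) → (Approach, lamp_flash)
  (Hold, target_seen) → (Hold, spin_cw)
  (Hold, grasp_ok) → (Approach, spin_cw)  ← event matches
event = grasp_ok selects (Approach, spin_cw)

mode=Approach action=spin_cw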